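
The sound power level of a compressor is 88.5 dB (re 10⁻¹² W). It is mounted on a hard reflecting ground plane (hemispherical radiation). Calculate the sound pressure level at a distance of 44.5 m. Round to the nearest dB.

48 dB

L_p = L_w − 10·log₁₀(2π·r²) with r = 44.5 m.
2π·r² = 1.244e+04 m², 10·log₁₀ of that is 40.949 dB.
L_p = 88.5 − 40.949 = 47.55 dB.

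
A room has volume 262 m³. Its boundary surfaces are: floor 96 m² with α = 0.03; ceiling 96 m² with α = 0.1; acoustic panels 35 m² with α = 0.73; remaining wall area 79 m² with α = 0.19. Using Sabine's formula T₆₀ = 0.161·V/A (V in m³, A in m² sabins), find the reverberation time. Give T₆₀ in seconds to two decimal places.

A = Σ Sᵢαᵢ = 96·0.03 + 96·0.1 + 35·0.73 + 79·0.19 = 53.04 m².
T₆₀ = 0.161·V/A = 0.161·262/53.04 = 0.795 s.

0.80 s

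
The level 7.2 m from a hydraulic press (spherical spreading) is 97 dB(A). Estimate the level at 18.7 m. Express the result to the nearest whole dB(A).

89 dB(A)

Spherical spreading from a point source gives a 20·log₁₀(r₂/r₁) drop.
L₂ = 97 − 20·log₁₀(18.7/7.2) = 97 − 8.290 = 88.71 dB(A).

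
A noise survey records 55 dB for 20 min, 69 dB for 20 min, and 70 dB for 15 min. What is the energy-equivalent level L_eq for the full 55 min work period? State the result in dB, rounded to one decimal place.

67.6 dB

The energy average is taken in the linear domain: L_eq = 10·log₁₀[(Σ tᵢ·10^(Lᵢ/10))/T], T = 55 min.
Σ tᵢ·10^(Lᵢ/10) = 20·10^(55/10) + 20·10^(69/10) + 15·10^(70/10) = 3.152e+08.
L_eq = 10·log₁₀(3.152e+08/55) = 67.58 dB.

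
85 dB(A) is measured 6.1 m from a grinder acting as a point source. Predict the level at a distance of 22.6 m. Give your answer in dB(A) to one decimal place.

73.6 dB(A)

For a point source, L₂ = L₁ − 20·log₁₀(r₂/r₁).
L₂ = 85 − 20·log₁₀(22.6/6.1) = 85 − 11.376 = 73.62 dB(A).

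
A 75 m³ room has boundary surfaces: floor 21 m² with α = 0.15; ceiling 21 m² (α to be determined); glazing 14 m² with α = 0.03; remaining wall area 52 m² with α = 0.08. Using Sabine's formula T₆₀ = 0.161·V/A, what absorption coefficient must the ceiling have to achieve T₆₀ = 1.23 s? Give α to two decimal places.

Required total absorption A = 0.161·75/1.23 = 9.82 m².
Absorption from the other surfaces = 21·0.15 + 14·0.03 + 52·0.08 = 7.73 m², so the ceiling must supply 2.09 m² over 21 m².
α = 2.09/21 = 0.099.

0.10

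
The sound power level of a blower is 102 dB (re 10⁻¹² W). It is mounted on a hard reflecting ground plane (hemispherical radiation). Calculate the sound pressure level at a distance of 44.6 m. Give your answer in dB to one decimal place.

The power spreads over a hemisphere of area 2π·r², so L_p = L_w − 10·log₁₀(2π·r²).
2π·r² = 1.25e+04 m², 10·log₁₀ of that is 40.968 dB.
L_p = 102 − 40.968 = 61.03 dB.

61.0 dB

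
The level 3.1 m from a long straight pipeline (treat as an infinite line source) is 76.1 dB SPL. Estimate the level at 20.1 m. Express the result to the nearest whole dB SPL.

68 dB SPL

Line-source attenuation: ΔL = 10·log₁₀(r₂/r₁) = 10·log₁₀(20.1/3.1) = 8.118 dB.
L₂ = 76.1 − 10·log₁₀(20.1/3.1) = 76.1 − 8.118 = 67.98 dB SPL.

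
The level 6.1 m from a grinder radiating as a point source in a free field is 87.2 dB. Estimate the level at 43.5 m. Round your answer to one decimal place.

For a point source, L₂ = L₁ − 20·log₁₀(r₂/r₁).
L₂ = 87.2 − 20·log₁₀(43.5/6.1) = 87.2 − 17.063 = 70.14 dB.

70.1 dB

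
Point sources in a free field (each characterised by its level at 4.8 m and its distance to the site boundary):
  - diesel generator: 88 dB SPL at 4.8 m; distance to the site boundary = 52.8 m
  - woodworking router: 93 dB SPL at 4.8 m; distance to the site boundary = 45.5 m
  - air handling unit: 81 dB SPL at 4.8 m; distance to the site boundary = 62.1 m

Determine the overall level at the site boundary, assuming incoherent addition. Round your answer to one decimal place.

First find each source's level at the receiver (point-source: −20·log₁₀(r/r_ref)), then combine on an intensity basis.
diesel generator: 88 − 20·log₁₀(52.8/4.8) = 88 − 20.83 = 67.17 dB SPL.
woodworking router: 93 − 20·log₁₀(45.5/4.8) = 93 − 19.54 = 73.46 dB SPL.
air handling unit: 81 − 20·log₁₀(62.1/4.8) = 81 − 22.24 = 58.76 dB SPL.
Σ 10^(L/10) = 2.817e+07 → L_total = 10·log₁₀(2.817e+07) = 74.50 dB SPL.

74.5 dB SPL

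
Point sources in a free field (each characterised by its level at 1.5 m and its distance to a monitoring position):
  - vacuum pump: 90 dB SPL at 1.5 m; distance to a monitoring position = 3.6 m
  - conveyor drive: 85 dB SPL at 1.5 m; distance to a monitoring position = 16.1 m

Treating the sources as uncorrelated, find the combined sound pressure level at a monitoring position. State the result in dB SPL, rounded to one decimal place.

82.5 dB SPL

Apply inverse-square spreading to bring every level to the receiver, then sum 10^(L/10).
vacuum pump: 90 − 20·log₁₀(3.6/1.5) = 90 − 7.60 = 82.40 dB SPL.
conveyor drive: 85 − 20·log₁₀(16.1/1.5) = 85 − 20.61 = 64.39 dB SPL.
Σ 10^(L/10) = 1.764e+08 → L_total = 10·log₁₀(1.764e+08) = 82.46 dB SPL.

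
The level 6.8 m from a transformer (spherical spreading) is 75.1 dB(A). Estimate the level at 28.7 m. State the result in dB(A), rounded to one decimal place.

62.6 dB(A)

Spherical spreading from a point source gives a 20·log₁₀(r₂/r₁) drop.
L₂ = 75.1 − 20·log₁₀(28.7/6.8) = 75.1 − 12.507 = 62.59 dB(A).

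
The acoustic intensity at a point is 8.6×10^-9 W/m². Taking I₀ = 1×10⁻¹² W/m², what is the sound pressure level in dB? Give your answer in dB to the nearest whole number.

L = 10·log₁₀(I/I₀) = 10·log₁₀(8.6×10^-9/10⁻¹²) = 10·log₁₀(8.6×10^3).
L = 10·(0.9345 + 3) = 39.34 dB.

39 dB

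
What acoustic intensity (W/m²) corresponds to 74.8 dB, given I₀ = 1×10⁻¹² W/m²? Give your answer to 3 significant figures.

3.02e-05 W/m²

I/I₀ = 10^(74.8/10) = 3.02e+07, so I = 3.02e+07 × 10⁻¹² W/m².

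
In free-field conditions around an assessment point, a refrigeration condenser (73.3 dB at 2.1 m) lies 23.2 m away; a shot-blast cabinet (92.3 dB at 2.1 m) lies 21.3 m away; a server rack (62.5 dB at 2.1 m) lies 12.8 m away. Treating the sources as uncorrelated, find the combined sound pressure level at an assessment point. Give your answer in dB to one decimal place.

72.2 dB

Propagate each source to the receiver with L = L_ref − 20·log₁₀(r/r_ref), then add intensities.
refrigeration condenser: 73.3 − 20·log₁₀(23.2/2.1) = 73.3 − 20.87 = 52.43 dB.
shot-blast cabinet: 92.3 − 20·log₁₀(21.3/2.1) = 92.3 − 20.12 = 72.18 dB.
server rack: 62.5 − 20·log₁₀(12.8/2.1) = 62.5 − 15.70 = 46.80 dB.
Σ 10^(L/10) = 1.673e+07 → L_total = 10·log₁₀(1.673e+07) = 72.24 dB.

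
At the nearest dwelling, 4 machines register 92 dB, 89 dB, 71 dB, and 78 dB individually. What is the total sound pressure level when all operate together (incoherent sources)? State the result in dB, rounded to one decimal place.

93.9 dB

Incoherent sources combine by intensity addition: L_total = 10·log₁₀(Σ 10^(L_i/10)).
Σ 10^(L/10) = 10^(92/10) + 10^(89/10) + 10^(71/10) + 10^(78/10) = 2.455e+09.
L_total = 10·log₁₀(2.455e+09) = 93.90 dB.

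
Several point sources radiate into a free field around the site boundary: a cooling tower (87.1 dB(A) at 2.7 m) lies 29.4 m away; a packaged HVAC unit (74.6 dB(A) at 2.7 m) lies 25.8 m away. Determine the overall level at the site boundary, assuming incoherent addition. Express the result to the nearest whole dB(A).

67 dB(A)

Propagate each source to the receiver with L = L_ref − 20·log₁₀(r/r_ref), then add intensities.
cooling tower: 87.1 − 20·log₁₀(29.4/2.7) = 87.1 − 20.74 = 66.36 dB(A).
packaged HVAC unit: 74.6 − 20·log₁₀(25.8/2.7) = 74.6 − 19.61 = 54.99 dB(A).
Σ 10^(L/10) = 4.641e+06 → L_total = 10·log₁₀(4.641e+06) = 66.67 dB(A).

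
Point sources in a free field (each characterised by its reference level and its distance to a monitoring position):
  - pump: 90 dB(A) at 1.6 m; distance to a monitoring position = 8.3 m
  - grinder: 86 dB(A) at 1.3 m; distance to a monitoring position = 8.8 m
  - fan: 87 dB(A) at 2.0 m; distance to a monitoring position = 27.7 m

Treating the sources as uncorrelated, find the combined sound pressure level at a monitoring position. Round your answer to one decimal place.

First find each source's level at the receiver (point-source: −20·log₁₀(r/r_ref)), then combine on an intensity basis.
pump: 90 − 20·log₁₀(8.3/1.6) = 90 − 14.30 = 75.70 dB(A).
grinder: 86 − 20·log₁₀(8.8/1.3) = 86 − 16.61 = 69.39 dB(A).
fan: 87 − 20·log₁₀(27.7/2.0) = 87 − 22.83 = 64.17 dB(A).
Σ 10^(L/10) = 4.846e+07 → L_total = 10·log₁₀(4.846e+07) = 76.85 dB(A).

76.9 dB(A)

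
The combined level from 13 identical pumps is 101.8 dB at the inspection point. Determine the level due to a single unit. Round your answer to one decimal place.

90.7 dB

13 equal contributions raise the level by 10·log₁₀ 13 = 11.139 dB, so each unit alone gives 101.8 − 11.139.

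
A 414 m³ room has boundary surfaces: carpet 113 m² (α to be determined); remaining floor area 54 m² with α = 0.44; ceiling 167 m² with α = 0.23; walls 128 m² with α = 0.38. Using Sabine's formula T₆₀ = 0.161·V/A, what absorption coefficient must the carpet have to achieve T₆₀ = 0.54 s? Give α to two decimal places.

0.11

From T₆₀ = 0.161·V/A, the target T₆₀ = 0.54 s needs A = 0.161·414/0.54 = 123.43 m².
Absorption from the other surfaces = 54·0.44 + 167·0.23 + 128·0.38 = 110.81 m², so the carpet must supply 12.62 m² over 113 m².
α = 12.62/113 = 0.112.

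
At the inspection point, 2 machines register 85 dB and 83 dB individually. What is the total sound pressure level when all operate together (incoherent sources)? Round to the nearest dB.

Incoherent sources combine by intensity addition: L_total = 10·log₁₀(Σ 10^(L_i/10)).
Σ 10^(L/10) = 10^(85/10) + 10^(83/10) = 5.158e+08.
L_total = 10·log₁₀(5.158e+08) = 87.12 dB.

87 dB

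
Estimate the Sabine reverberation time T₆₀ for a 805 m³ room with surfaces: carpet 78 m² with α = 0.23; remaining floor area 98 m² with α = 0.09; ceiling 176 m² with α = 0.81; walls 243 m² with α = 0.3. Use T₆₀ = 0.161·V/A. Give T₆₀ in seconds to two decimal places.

0.54 s

A = Σ Sᵢαᵢ = 78·0.23 + 98·0.09 + 176·0.81 + 243·0.3 = 242.22 m².
T₆₀ = 0.161 × 805 / 242.22 = 0.535 s.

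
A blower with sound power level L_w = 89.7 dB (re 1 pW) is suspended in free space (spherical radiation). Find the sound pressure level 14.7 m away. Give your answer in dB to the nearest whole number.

55 dB

Free-field spherical radiation: L_p = L_w − 10·log₁₀(4π·r²), r = 14.7 m.
4π·r² = 2715 m², 10·log₁₀ of that is 34.338 dB.
L_p = 89.7 − 34.338 = 55.36 dB.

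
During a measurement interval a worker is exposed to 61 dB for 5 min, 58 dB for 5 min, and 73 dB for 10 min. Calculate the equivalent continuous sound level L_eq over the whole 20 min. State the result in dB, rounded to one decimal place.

L_eq = 10·log₁₀[(1/T)·Σ tᵢ·10^(Lᵢ/10)] with T = 20 min.
Σ tᵢ·10^(Lᵢ/10) = 5·10^(61/10) + 5·10^(58/10) + 10·10^(73/10) = 2.090e+08.
L_eq = 10·log₁₀(2.090e+08/20) = 70.19 dB.

70.2 dB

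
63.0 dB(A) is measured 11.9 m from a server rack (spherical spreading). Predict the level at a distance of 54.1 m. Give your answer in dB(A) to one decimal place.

49.8 dB(A)

For a point source, L₂ = L₁ − 20·log₁₀(r₂/r₁).
L₂ = 63.0 − 20·log₁₀(54.1/11.9) = 63.0 − 13.153 = 49.85 dB(A).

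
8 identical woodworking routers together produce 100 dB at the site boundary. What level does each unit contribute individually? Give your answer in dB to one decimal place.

Dividing the total intensity by 8 lowers the level by 10·log₁₀ 8 = 9.031 dB: L₁ = 100 − 9.031.

91.0 dB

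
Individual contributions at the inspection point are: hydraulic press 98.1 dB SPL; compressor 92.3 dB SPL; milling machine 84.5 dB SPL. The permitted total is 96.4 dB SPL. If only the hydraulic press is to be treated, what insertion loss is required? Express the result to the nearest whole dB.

Fixed contribution from the other sources: Σ 10^(L/10) = 10^(92.3/10) + 10^(84.5/10) = 1.980e+09 (92.97 dB SPL).
To meet 96.4 dB SPL overall, the treated hydraulic press may contribute at most 10^(96.4/10) − 1.980e+09 = 2.385e+09, i.e. 93.78 dB SPL.
Required insertion loss = 98.1 − 93.78 = 4.32 dB.

4 dB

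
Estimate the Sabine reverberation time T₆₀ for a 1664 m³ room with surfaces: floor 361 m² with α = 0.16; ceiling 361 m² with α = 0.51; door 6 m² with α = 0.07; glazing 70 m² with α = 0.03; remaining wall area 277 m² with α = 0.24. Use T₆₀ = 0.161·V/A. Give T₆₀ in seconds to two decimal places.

A = Σ Sᵢαᵢ = 361·0.16 + 361·0.51 + 6·0.07 + 70·0.03 + 277·0.24 = 310.87 m².
T₆₀ = 0.161·V/A = 0.161·1664/310.87 = 0.862 s.

0.86 s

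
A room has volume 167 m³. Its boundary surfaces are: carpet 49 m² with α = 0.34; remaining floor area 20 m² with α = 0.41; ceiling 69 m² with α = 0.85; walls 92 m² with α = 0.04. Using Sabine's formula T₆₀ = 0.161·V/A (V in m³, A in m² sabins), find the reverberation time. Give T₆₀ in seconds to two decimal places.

0.31 s

A = Σ Sᵢαᵢ = 49·0.34 + 20·0.41 + 69·0.85 + 92·0.04 = 87.19 m².
T₆₀ = 0.161 × 167 / 87.19 = 0.308 s.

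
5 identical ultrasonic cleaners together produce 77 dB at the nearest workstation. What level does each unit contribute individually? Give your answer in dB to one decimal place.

70.0 dB

For N identical incoherent sources L_total = L₁ + 10·log₁₀ N, so L₁ = 77 − 10·log₁₀(5) = 77 − 6.990.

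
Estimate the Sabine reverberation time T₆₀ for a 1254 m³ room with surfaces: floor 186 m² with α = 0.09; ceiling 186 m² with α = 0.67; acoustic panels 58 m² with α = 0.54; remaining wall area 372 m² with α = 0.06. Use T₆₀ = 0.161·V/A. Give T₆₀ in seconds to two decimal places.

1.04 s

Total absorption A = 186·0.09 + 186·0.67 + 58·0.54 + 372·0.06 = 195.00 m² sabins.
T₆₀ = 0.161·V/A = 0.161·1254/195.00 = 1.035 s.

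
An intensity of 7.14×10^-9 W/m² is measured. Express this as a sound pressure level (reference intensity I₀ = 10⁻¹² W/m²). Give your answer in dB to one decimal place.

Dividing by I₀ shifts the exponent by 12: I/I₀ = 7.14×10^3.
L = 10·(0.8537 + 3) = 38.54 dB.

38.5 dB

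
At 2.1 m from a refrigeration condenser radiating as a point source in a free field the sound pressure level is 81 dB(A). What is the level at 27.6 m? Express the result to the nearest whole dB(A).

59 dB(A)

Spherical spreading from a point source gives a 20·log₁₀(r₂/r₁) drop.
L₂ = 81 − 20·log₁₀(27.6/2.1) = 81 − 22.374 = 58.63 dB(A).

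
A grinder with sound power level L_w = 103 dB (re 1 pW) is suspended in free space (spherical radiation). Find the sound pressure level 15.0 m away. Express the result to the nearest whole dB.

Free-field spherical radiation: L_p = L_w − 10·log₁₀(4π·r²), r = 15.0 m.
4π·r² = 2827 m², 10·log₁₀ of that is 34.514 dB.
L_p = 103 − 34.514 = 68.49 dB.

68 dB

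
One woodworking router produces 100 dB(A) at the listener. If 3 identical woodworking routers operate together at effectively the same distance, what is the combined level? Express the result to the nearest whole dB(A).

N identical incoherent sources raise the level by 10·log₁₀ N.
L_total = 100 + 10·log₁₀(3) = 100 + 4.771 = 104.77 dB(A).

105 dB(A)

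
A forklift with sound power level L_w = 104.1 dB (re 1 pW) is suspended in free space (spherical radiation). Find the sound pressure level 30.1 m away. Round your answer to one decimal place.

63.5 dB

Free-field spherical radiation: L_p = L_w − 10·log₁₀(4π·r²), r = 30.1 m.
4π·r² = 1.139e+04 m², 10·log₁₀ of that is 40.563 dB.
L_p = 104.1 − 40.563 = 63.54 dB.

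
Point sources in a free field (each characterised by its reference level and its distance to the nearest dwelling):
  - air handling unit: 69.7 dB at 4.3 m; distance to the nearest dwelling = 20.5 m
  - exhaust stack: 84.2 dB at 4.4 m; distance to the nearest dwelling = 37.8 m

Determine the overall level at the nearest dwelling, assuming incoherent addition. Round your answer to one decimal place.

66.0 dB

Propagate each source to the receiver with L = L_ref − 20·log₁₀(r/r_ref), then add intensities.
air handling unit: 69.7 − 20·log₁₀(20.5/4.3) = 69.7 − 13.57 = 56.13 dB.
exhaust stack: 84.2 − 20·log₁₀(37.8/4.4) = 84.2 − 18.68 = 65.52 dB.
Σ 10^(L/10) = 3.974e+06 → L_total = 10·log₁₀(3.974e+06) = 65.99 dB.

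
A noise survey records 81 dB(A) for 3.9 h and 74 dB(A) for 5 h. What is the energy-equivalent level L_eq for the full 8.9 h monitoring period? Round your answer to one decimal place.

Weight each interval's intensity by its duration and average over T = 8.9 h:
Σ tᵢ·10^(Lᵢ/10) = 3.9·10^(81/10) + 5·10^(74/10) = 6.166e+08.
L_eq = 10·log₁₀(6.166e+08/8.9) = 78.41 dB(A).

78.4 dB(A)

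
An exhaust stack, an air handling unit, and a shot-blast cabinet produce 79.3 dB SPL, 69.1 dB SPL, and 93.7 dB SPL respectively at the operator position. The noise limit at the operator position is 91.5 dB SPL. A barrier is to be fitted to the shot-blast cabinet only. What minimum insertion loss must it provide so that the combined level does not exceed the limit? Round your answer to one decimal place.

Everything except the shot-blast cabinet sums to 10^(79.3/10) + 10^(69.1/10) = 9.324e+07 in linear terms, 79.70 dB SPL.
To meet 91.5 dB SPL overall, the treated shot-blast cabinet may contribute at most 10^(91.5/10) − 9.324e+07 = 1.319e+09, i.e. 91.20 dB SPL.
Required insertion loss = 93.7 − 91.20 = 2.50 dB.

2.5 dB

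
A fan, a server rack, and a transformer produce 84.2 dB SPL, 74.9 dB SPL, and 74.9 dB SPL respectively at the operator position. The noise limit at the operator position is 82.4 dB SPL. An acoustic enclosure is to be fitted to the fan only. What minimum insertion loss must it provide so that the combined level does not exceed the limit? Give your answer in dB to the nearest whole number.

4 dB

The untreated sources together contribute 10^(74.9/10) + 10^(74.9/10) = 6.181e+07, i.e. 77.91 dB SPL.
To meet 82.4 dB SPL overall, the treated fan may contribute at most 10^(82.4/10) − 6.181e+07 = 1.120e+08, i.e. 80.49 dB SPL.
So the fan must be reduced from 84.2 to 80.49 dB SPL: IL = 3.71 dB.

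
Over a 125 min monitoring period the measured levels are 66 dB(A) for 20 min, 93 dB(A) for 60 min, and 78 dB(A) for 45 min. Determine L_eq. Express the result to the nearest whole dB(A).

90 dB(A)

Weight each interval's intensity by its duration and average over T = 125 min:
Σ tᵢ·10^(Lᵢ/10) = 20·10^(66/10) + 60·10^(93/10) + 45·10^(78/10) = 1.226e+11.
L_eq = 10·log₁₀(1.226e+11/125) = 89.92 dB(A).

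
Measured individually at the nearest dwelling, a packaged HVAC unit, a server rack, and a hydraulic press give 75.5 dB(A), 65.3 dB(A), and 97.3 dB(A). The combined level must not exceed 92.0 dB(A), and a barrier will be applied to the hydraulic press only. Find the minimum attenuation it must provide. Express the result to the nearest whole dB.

5 dB

Fixed contribution from the other sources: Σ 10^(L/10) = 10^(75.5/10) + 10^(65.3/10) = 3.887e+07 (75.90 dB(A)).
The limit corresponds to 10^(92.0/10) = 1.585e+09; subtracting the fixed part leaves 1.546e+09 for the hydraulic press, i.e. 91.89 dB(A).
So the hydraulic press must be reduced from 97.3 to 91.89 dB(A): IL = 5.41 dB.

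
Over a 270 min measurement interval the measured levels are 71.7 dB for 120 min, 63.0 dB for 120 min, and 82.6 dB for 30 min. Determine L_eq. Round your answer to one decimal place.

The energy average is taken in the linear domain: L_eq = 10·log₁₀[(Σ tᵢ·10^(Lᵢ/10))/T], T = 270 min.
Σ tᵢ·10^(Lᵢ/10) = 120·10^(71.7/10) + 120·10^(63.0/10) + 30·10^(82.6/10) = 7.473e+09.
L_eq = 10·log₁₀(7.473e+09/270) = 74.42 dB.

74.4 dB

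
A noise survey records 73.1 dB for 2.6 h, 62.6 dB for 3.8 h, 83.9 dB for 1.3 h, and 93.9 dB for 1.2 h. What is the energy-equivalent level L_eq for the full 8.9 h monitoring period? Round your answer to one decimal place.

Weight each interval's intensity by its duration and average over T = 8.9 h:
Σ tᵢ·10^(Lᵢ/10) = 2.6·10^(73.1/10) + 3.8·10^(62.6/10) + 1.3·10^(83.9/10) + 1.2·10^(93.9/10) = 3.325e+09.
L_eq = 10·log₁₀(3.325e+09/8.9) = 85.72 dB.

85.7 dB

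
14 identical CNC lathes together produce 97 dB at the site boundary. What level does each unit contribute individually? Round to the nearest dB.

86 dB

Dividing the total intensity by 14 lowers the level by 10·log₁₀ 14 = 11.461 dB: L₁ = 97 − 11.461.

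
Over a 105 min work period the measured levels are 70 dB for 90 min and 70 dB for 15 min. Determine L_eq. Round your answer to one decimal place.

The energy average is taken in the linear domain: L_eq = 10·log₁₀[(Σ tᵢ·10^(Lᵢ/10))/T], T = 105 min.
Σ tᵢ·10^(Lᵢ/10) = 90·10^(70/10) + 15·10^(70/10) = 1.050e+09.
L_eq = 10·log₁₀(1.050e+09/105) = 70.00 dB.

70.0 dB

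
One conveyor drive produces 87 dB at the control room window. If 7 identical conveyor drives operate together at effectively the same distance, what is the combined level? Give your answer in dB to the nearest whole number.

N identical incoherent sources raise the level by 10·log₁₀ N.
L_total = 87 + 10·log₁₀(7) = 87 + 8.451 = 95.45 dB.

95 dB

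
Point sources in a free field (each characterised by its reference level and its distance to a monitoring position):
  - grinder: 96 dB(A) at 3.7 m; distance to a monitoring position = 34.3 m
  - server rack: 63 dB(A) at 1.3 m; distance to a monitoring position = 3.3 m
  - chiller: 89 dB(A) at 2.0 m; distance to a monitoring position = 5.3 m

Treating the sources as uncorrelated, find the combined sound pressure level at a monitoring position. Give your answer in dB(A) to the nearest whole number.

Propagate each source to the receiver with L = L_ref − 20·log₁₀(r/r_ref), then add intensities.
grinder: 96 − 20·log₁₀(34.3/3.7) = 96 − 19.34 = 76.66 dB(A).
server rack: 63 − 20·log₁₀(3.3/1.3) = 63 − 8.09 = 54.91 dB(A).
chiller: 89 − 20·log₁₀(5.3/2.0) = 89 − 8.46 = 80.54 dB(A).
Σ 10^(L/10) = 1.597e+08 → L_total = 10·log₁₀(1.597e+08) = 82.03 dB(A).

82 dB(A)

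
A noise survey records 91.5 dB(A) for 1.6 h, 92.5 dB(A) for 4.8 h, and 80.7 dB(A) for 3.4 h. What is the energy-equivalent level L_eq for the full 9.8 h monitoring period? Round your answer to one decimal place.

90.6 dB(A)

Weight each interval's intensity by its duration and average over T = 9.8 h:
Σ tᵢ·10^(Lᵢ/10) = 1.6·10^(91.5/10) + 4.8·10^(92.5/10) + 3.4·10^(80.7/10) = 1.120e+10.
L_eq = 10·log₁₀(1.120e+10/9.8) = 90.58 dB(A).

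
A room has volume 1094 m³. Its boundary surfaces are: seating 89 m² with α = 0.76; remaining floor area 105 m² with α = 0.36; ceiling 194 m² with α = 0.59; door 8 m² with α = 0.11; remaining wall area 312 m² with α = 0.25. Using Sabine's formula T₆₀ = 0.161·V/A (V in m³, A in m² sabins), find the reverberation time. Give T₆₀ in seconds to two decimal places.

0.59 s

Summing Sᵢαᵢ: 89·0.76 + 105·0.36 + 194·0.59 + 8·0.11 + 312·0.25 = 298.78 m².
T₆₀ = 0.161·V/A = 0.161·1094/298.78 = 0.590 s.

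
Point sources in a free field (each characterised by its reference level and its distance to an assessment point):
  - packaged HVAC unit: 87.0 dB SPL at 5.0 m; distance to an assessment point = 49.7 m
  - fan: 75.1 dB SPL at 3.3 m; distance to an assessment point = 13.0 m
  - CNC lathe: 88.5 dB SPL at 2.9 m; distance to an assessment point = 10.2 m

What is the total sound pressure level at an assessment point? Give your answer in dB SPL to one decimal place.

Apply inverse-square spreading to bring every level to the receiver, then sum 10^(L/10).
packaged HVAC unit: 87.0 − 20·log₁₀(49.7/5.0) = 87.0 − 19.95 = 67.05 dB SPL.
fan: 75.1 − 20·log₁₀(13.0/3.3) = 75.1 − 11.91 = 63.19 dB SPL.
CNC lathe: 88.5 − 20·log₁₀(10.2/2.9) = 88.5 − 10.92 = 77.58 dB SPL.
Σ 10^(L/10) = 6.438e+07 → L_total = 10·log₁₀(6.438e+07) = 78.09 dB SPL.

78.1 dB SPL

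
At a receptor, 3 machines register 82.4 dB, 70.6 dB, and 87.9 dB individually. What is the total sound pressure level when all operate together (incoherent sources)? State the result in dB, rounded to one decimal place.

89.0 dB

For uncorrelated sources the intensities add, so convert each level to linear form, sum, and take 10·log₁₀ of the total.
Σ 10^(L/10) = 10^(82.4/10) + 10^(70.6/10) + 10^(87.9/10) = 8.019e+08.
L_total = 10·log₁₀(8.019e+08) = 89.04 dB.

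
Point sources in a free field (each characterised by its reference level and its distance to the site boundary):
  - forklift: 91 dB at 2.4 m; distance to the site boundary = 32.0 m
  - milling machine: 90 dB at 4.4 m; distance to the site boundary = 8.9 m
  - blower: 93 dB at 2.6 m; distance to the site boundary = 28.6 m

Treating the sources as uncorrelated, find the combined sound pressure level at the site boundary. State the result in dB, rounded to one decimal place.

Apply inverse-square spreading to bring every level to the receiver, then sum 10^(L/10).
forklift: 91 − 20·log₁₀(32.0/2.4) = 91 − 22.50 = 68.50 dB.
milling machine: 90 − 20·log₁₀(8.9/4.4) = 90 − 6.12 = 83.88 dB.
blower: 93 − 20·log₁₀(28.6/2.6) = 93 − 20.83 = 72.17 dB.
Σ 10^(L/10) = 2.680e+08 → L_total = 10·log₁₀(2.680e+08) = 84.28 dB.

84.3 dB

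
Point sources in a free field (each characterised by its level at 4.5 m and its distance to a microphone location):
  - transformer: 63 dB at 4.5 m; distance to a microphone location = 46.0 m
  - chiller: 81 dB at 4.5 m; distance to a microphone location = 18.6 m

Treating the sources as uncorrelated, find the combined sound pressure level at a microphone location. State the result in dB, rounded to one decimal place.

Apply inverse-square spreading to bring every level to the receiver, then sum 10^(L/10).
transformer: 63 − 20·log₁₀(46.0/4.5) = 63 − 20.19 = 42.81 dB.
chiller: 81 − 20·log₁₀(18.6/4.5) = 81 − 12.33 = 68.67 dB.
Σ 10^(L/10) = 7.388e+06 → L_total = 10·log₁₀(7.388e+06) = 68.69 dB.

68.7 dB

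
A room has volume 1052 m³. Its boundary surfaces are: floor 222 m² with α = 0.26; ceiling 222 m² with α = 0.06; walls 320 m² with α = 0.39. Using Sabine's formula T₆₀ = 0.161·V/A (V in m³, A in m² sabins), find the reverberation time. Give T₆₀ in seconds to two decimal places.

0.86 s

Summing Sᵢαᵢ: 222·0.26 + 222·0.06 + 320·0.39 = 195.84 m².
T₆₀ = 0.161·V/A = 0.161·1052/195.84 = 0.865 s.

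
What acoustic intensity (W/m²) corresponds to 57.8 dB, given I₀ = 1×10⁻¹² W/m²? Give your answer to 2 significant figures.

6.0e-07 W/m²

I/I₀ = 10^(57.8/10) = 6.026e+05, so I = 6.026e+05 × 10⁻¹² W/m².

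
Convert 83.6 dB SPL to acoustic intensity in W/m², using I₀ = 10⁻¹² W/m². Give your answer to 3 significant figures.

I = I₀·10^(L/10) = 10⁻¹² × 10^(83.6/10) = 10^(-3.640).

0.000229 W/m²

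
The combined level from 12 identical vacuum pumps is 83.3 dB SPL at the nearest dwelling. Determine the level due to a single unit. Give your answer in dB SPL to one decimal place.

72.5 dB SPL

12 equal contributions raise the level by 10·log₁₀ 12 = 10.792 dB, so each unit alone gives 83.3 − 10.792.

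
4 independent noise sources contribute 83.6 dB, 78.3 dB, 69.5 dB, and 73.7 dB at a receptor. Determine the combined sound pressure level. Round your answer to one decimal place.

Incoherent sources combine by intensity addition: L_total = 10·log₁₀(Σ 10^(L_i/10)).
Σ 10^(L/10) = 10^(83.6/10) + 10^(78.3/10) + 10^(69.5/10) + 10^(73.7/10) = 3.290e+08.
L_total = 10·log₁₀(3.290e+08) = 85.17 dB.

85.2 dB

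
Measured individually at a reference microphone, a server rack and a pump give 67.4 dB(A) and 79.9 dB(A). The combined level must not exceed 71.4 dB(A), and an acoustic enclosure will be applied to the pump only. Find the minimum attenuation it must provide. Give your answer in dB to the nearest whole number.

11 dB

Fixed contribution from the other source: Σ 10^(L/10) = 10^(67.4/10) = 5.495e+06 (67.40 dB(A)).
To meet 71.4 dB(A) overall, the treated pump may contribute at most 10^(71.4/10) − 5.495e+06 = 8.308e+06, i.e. 69.20 dB(A).
Required insertion loss = 79.9 − 69.20 = 10.70 dB.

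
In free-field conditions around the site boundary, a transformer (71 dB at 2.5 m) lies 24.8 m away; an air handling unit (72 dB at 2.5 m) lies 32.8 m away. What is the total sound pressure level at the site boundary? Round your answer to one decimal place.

Propagate each source to the receiver with L = L_ref − 20·log₁₀(r/r_ref), then add intensities.
transformer: 71 − 20·log₁₀(24.8/2.5) = 71 − 19.93 = 51.07 dB.
air handling unit: 72 − 20·log₁₀(32.8/2.5) = 72 − 22.36 = 49.64 dB.
Σ 10^(L/10) = 2.200e+05 → L_total = 10·log₁₀(2.200e+05) = 53.42 dB.

53.4 dB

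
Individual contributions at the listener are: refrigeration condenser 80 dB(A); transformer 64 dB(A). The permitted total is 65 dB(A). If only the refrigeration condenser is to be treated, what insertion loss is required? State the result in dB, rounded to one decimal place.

21.9 dB

The untreated sources together contribute 10^(64/10) = 2.512e+06, i.e. 64.00 dB(A).
The limit corresponds to 10^(65/10) = 3.162e+06; subtracting the fixed part leaves 6.504e+05 for the refrigeration condenser, i.e. 58.13 dB(A).
So the refrigeration condenser must be reduced from 80 to 58.13 dB(A): IL = 21.87 dB.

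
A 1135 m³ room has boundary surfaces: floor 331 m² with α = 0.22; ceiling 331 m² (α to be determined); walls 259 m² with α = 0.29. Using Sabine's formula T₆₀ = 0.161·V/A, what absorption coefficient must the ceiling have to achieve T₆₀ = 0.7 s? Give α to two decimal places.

0.34

Required total absorption A = 0.161·1135/0.7 = 261.05 m².
Absorption from the other surfaces = 331·0.22 + 259·0.29 = 147.93 m², so the ceiling must supply 113.12 m² over 331 m².
α = 113.12/331 = 0.342.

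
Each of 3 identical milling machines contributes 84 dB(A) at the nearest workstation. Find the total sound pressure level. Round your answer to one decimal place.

88.8 dB(A)

L_total = L₁ + 10·log₁₀ N for N identical incoherent sources.
L_total = 84 + 10·log₁₀(3) = 84 + 4.771 = 88.77 dB(A).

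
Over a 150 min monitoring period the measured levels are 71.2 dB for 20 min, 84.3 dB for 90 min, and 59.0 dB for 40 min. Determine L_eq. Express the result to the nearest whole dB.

Weight each interval's intensity by its duration and average over T = 150 min:
Σ tᵢ·10^(Lᵢ/10) = 20·10^(71.2/10) + 90·10^(84.3/10) + 40·10^(59.0/10) = 2.452e+10.
L_eq = 10·log₁₀(2.452e+10/150) = 82.13 dB.

82 dB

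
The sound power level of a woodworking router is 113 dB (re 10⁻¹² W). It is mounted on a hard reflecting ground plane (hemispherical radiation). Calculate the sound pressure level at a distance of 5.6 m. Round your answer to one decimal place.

The power spreads over a hemisphere of area 2π·r², so L_p = L_w − 10·log₁₀(2π·r²).
2π·r² = 197 m², 10·log₁₀ of that is 22.946 dB.
L_p = 113 − 22.946 = 90.05 dB.

90.1 dB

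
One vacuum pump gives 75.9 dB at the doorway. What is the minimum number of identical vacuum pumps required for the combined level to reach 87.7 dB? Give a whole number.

16

Need L₁ + 10·log₁₀ N ≥ 87.7, i.e. log₁₀ N ≥ 1.18.
N ≥ 10^(11.8/10) = 15.136, so N = 16.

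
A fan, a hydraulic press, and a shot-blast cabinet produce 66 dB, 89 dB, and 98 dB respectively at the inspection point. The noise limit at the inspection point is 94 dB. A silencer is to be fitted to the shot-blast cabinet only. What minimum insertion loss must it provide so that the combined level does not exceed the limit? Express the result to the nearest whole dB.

6 dB

Everything except the shot-blast cabinet sums to 10^(66/10) + 10^(89/10) = 7.983e+08 in linear terms, 89.02 dB.
The limit corresponds to 10^(94/10) = 2.512e+09; subtracting the fixed part leaves 1.714e+09 for the shot-blast cabinet, i.e. 92.34 dB.
So the shot-blast cabinet must be reduced from 98 to 92.34 dB: IL = 5.66 dB.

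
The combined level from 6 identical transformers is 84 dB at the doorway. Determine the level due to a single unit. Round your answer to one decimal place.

Dividing the total intensity by 6 lowers the level by 10·log₁₀ 6 = 7.782 dB: L₁ = 84 − 7.782.

76.2 dB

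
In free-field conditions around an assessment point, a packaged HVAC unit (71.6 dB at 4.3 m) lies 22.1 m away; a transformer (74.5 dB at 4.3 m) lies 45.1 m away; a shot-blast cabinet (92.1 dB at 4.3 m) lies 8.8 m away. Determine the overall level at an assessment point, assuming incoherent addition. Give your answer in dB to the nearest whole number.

Apply inverse-square spreading to bring every level to the receiver, then sum 10^(L/10).
packaged HVAC unit: 71.6 − 20·log₁₀(22.1/4.3) = 71.6 − 14.22 = 57.38 dB.
transformer: 74.5 − 20·log₁₀(45.1/4.3) = 74.5 − 20.41 = 54.09 dB.
shot-blast cabinet: 92.1 − 20·log₁₀(8.8/4.3) = 92.1 − 6.22 = 85.88 dB.
Σ 10^(L/10) = 3.880e+08 → L_total = 10·log₁₀(3.880e+08) = 85.89 dB.

86 dB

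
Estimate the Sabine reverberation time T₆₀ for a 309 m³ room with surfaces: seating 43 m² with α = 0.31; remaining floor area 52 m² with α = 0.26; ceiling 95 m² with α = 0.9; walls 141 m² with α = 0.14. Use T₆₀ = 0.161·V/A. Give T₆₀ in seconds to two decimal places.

Total absorption A = 43·0.31 + 52·0.26 + 95·0.9 + 141·0.14 = 132.09 m² sabins.
T₆₀ = 0.161·V/A = 0.161·309/132.09 = 0.377 s.

0.38 s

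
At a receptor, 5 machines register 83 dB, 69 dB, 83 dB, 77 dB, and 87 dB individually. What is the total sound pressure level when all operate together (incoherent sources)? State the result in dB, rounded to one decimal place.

89.8 dB

Incoherent sources combine by intensity addition: L_total = 10·log₁₀(Σ 10^(L_i/10)).
Σ 10^(L/10) = 10^(83/10) + 10^(69/10) + 10^(83/10) + 10^(77/10) + 10^(87/10) = 9.583e+08.
L_total = 10·log₁₀(9.583e+08) = 89.82 dB.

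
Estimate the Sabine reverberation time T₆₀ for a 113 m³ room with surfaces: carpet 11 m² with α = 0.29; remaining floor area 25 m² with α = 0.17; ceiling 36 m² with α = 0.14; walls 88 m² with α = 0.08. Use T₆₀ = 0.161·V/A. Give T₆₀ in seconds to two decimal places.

0.93 s

A = Σ Sᵢαᵢ = 11·0.29 + 25·0.17 + 36·0.14 + 88·0.08 = 19.52 m².
T₆₀ = 0.161 × 113 / 19.52 = 0.932 s.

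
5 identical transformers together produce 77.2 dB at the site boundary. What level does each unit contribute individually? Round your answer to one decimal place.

Dividing the total intensity by 5 lowers the level by 10·log₁₀ 5 = 6.990 dB: L₁ = 77.2 − 6.990.

70.2 dB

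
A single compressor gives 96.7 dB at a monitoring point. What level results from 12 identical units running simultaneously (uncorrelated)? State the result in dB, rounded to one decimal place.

N identical incoherent sources raise the level by 10·log₁₀ N.
L_total = 96.7 + 10·log₁₀(12) = 96.7 + 10.792 = 107.49 dB.

107.5 dB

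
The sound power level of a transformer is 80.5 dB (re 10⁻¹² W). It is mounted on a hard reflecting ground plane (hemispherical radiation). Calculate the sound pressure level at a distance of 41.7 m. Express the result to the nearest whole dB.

The power spreads over a hemisphere of area 2π·r², so L_p = L_w − 10·log₁₀(2π·r²).
2π·r² = 1.093e+04 m², 10·log₁₀ of that is 40.385 dB.
L_p = 80.5 − 40.385 = 40.12 dB.

40 dB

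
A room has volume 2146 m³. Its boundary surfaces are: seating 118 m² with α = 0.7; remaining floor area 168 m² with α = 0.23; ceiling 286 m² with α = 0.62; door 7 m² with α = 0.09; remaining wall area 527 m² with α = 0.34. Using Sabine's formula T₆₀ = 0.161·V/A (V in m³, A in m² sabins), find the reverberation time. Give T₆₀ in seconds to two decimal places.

Total absorption A = 118·0.7 + 168·0.23 + 286·0.62 + 7·0.09 + 527·0.34 = 478.37 m² sabins.
T₆₀ = 0.161 × 2146 / 478.37 = 0.722 s.

0.72 s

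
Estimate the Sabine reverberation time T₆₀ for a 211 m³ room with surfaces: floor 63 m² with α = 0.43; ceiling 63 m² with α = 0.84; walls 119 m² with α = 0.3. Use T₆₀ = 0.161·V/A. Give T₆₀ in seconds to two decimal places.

0.29 s

Total absorption A = 63·0.43 + 63·0.84 + 119·0.3 = 115.71 m² sabins.
T₆₀ = 0.161 × 211 / 115.71 = 0.294 s.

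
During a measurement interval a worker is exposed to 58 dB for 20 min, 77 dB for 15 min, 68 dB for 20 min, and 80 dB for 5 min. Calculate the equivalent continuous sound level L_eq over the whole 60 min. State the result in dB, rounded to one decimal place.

The energy average is taken in the linear domain: L_eq = 10·log₁₀[(Σ tᵢ·10^(Lᵢ/10))/T], T = 60 min.
Σ tᵢ·10^(Lᵢ/10) = 20·10^(58/10) + 15·10^(77/10) + 20·10^(68/10) + 5·10^(80/10) = 1.391e+09.
L_eq = 10·log₁₀(1.391e+09/60) = 73.65 dB.

73.7 dB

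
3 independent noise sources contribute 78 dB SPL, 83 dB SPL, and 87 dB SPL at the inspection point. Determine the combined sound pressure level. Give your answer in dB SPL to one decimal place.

Incoherent sources combine by intensity addition: L_total = 10·log₁₀(Σ 10^(L_i/10)).
Σ 10^(L/10) = 10^(78/10) + 10^(83/10) + 10^(87/10) = 7.638e+08.
L_total = 10·log₁₀(7.638e+08) = 88.83 dB SPL.

88.8 dB SPL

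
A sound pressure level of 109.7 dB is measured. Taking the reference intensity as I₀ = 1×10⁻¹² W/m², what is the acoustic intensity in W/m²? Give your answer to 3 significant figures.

0.0933 W/m²

L = 10·log₁₀(I/I₀) ⇒ I = I₀·10^(L/10) = 10⁻¹² × 10^10.97.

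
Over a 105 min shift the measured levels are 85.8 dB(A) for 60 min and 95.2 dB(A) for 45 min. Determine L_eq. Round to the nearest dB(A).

92 dB(A)

L_eq = 10·log₁₀[(1/T)·Σ tᵢ·10^(Lᵢ/10)] with T = 105 min.
Σ tᵢ·10^(Lᵢ/10) = 60·10^(85.8/10) + 45·10^(95.2/10) = 1.718e+11.
L_eq = 10·log₁₀(1.718e+11/105) = 92.14 dB(A).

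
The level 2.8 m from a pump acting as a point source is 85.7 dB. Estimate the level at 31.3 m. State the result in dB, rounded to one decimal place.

64.7 dB

Point-source attenuation: ΔL = 20·log₁₀(r₂/r₁) = 20·log₁₀(31.3/2.8) = 20.968 dB.
L₂ = 85.7 − 20·log₁₀(31.3/2.8) = 85.7 − 20.968 = 64.73 dB.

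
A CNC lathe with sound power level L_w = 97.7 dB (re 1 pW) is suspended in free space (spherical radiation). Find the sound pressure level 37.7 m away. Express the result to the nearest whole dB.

Free-field spherical radiation: L_p = L_w − 10·log₁₀(4π·r²), r = 37.7 m.
4π·r² = 1.786e+04 m², 10·log₁₀ of that is 42.519 dB.
L_p = 97.7 − 42.519 = 55.18 dB.

55 dB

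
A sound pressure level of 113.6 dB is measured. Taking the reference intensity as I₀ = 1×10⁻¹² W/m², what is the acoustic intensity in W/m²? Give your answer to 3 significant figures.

L = 10·log₁₀(I/I₀) ⇒ I = I₀·10^(L/10) = 10⁻¹² × 10^11.36.

0.229 W/m²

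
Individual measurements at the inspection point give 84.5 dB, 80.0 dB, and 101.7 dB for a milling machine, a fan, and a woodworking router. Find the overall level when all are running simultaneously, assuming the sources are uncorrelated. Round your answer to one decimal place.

For uncorrelated sources the intensities add, so convert each level to linear form, sum, and take 10·log₁₀ of the total.
Σ 10^(L/10) = 10^(84.5/10) + 10^(80.0/10) + 10^(101.7/10) = 1.517e+10.
L_total = 10·log₁₀(1.517e+10) = 101.81 dB.

101.8 dB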